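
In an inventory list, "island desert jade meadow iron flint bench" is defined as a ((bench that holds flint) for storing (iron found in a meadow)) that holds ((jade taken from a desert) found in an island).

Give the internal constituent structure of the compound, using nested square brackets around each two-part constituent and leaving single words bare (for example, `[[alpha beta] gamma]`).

[[island [desert jade]] [[meadow iron] [flint bench]]]

Overall it is a kind of bench (specifically "meadow iron flint bench"); the modifier is "island desert jade".
Inside "island desert jade": head "jade" (specifically "desert jade"), modifier "island".
Inside "desert jade": head "jade", modifier "desert".
Inside "meadow iron flint bench": head "bench" (specifically "flint bench"), modifier "meadow iron".
Inside "meadow iron": head "iron", modifier "meadow".
Inside "flint bench": head "bench", modifier "flint".
Putting it together: [[island [desert jade]] [[meadow iron] [flint bench]]].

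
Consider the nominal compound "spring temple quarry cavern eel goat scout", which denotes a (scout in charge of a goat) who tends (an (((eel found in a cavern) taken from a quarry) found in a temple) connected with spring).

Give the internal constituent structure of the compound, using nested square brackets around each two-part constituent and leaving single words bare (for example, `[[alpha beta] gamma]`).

[[spring [temple [quarry [cavern eel]]]] [goat scout]]

Overall it is a kind of scout (specifically "goat scout"); the modifier is "spring temple quarry cavern eel".
Within "spring temple quarry cavern eel", the head is "eel" (specifically "temple quarry cavern eel") and the modifier is "spring".
Within "temple quarry cavern eel", the head is "eel" (specifically "quarry cavern eel") and the modifier is "temple".
Within "quarry cavern eel", the head is "eel" (specifically "cavern eel") and the modifier is "quarry".
Within "cavern eel", the head is "eel" and the modifier is "cavern".
Within "goat scout", the head is "scout" and the modifier is "goat".
Putting it together: [[spring [temple [quarry [cavern eel]]]] [goat scout]].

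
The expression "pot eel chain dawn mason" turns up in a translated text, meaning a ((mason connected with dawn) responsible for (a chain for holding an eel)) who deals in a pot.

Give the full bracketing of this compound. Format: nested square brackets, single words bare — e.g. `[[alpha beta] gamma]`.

[pot [[eel chain] [dawn mason]]]

Overall it is a kind of mason (specifically "eel chain dawn mason"); the modifier is "pot".
Inside "eel chain dawn mason": head "mason" (specifically "dawn mason"), modifier "eel chain".
Inside "eel chain": head "chain", modifier "eel".
Inside "dawn mason": head "mason", modifier "dawn".
So the structure is [pot [[eel chain] [dawn mason]]].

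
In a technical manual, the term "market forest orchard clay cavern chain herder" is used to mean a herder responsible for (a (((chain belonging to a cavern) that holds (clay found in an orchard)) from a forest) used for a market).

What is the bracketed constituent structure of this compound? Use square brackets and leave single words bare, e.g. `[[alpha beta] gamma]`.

Overall it is a kind of herder; the modifier is "market forest orchard clay cavern chain".
Within "market forest orchard clay cavern chain", the head is "chain" (specifically "forest orchard clay cavern chain") and the modifier is "market".
Within "forest orchard clay cavern chain", the head is "chain" (specifically "orchard clay cavern chain") and the modifier is "forest".
Within "orchard clay cavern chain", the head is "chain" (specifically "cavern chain") and the modifier is "orchard clay".
Within "orchard clay", the head is "clay" and the modifier is "orchard".
Within "cavern chain", the head is "chain" and the modifier is "cavern".
Putting it together: [[market [forest [[orchard clay] [cavern chain]]]] herder].

[[market [forest [[orchard clay] [cavern chain]]]] herder]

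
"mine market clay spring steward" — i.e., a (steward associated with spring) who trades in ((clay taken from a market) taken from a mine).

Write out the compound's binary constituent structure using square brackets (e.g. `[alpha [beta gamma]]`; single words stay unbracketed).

At the top level: head "steward" (specifically "spring steward"); modifier "mine market clay".
Inside "mine market clay": head "clay" (specifically "market clay"), modifier "mine".
Inside "market clay": head "clay", modifier "market".
Inside "spring steward": head "steward", modifier "spring".
Assembled: [[mine [market clay]] [spring steward]].

[[mine [market clay]] [spring steward]]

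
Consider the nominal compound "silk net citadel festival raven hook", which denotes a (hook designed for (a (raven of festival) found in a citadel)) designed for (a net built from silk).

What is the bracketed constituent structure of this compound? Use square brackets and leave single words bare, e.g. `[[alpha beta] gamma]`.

[[silk net] [[citadel [festival raven]] hook]]

Overall it is a kind of hook (specifically "citadel festival raven hook"); the modifier is "silk net".
"silk net" → head "net", modifier "silk".
"citadel festival raven hook" → head "hook", modifier "citadel festival raven".
"citadel festival raven" → head "raven" (specifically "festival raven"), modifier "citadel".
"festival raven" → head "raven", modifier "festival".
So the structure is [[silk net] [[citadel [festival raven]] hook]].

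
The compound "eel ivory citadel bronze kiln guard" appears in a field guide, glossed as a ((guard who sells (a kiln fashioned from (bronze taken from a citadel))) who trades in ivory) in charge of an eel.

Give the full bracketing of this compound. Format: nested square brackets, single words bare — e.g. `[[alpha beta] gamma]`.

[eel [ivory [[[citadel bronze] kiln] guard]]]

Overall it is a kind of guard (specifically "ivory citadel bronze kiln guard"); the modifier is "eel".
Within "ivory citadel bronze kiln guard", the head is "guard" (specifically "citadel bronze kiln guard") and the modifier is "ivory".
Within "citadel bronze kiln guard", the head is "guard" and the modifier is "citadel bronze kiln".
Within "citadel bronze kiln", the head is "kiln" and the modifier is "citadel bronze".
Within "citadel bronze", the head is "bronze" and the modifier is "citadel".
Putting it together: [eel [ivory [[[citadel bronze] kiln] guard]]].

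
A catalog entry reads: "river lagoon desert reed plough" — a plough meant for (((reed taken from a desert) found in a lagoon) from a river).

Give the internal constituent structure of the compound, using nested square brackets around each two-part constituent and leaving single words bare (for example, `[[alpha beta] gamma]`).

[[river [lagoon [desert reed]]] plough]

Overall it is a kind of plough; the modifier is "river lagoon desert reed".
"river lagoon desert reed" → head "reed" (specifically "lagoon desert reed"), modifier "river".
"lagoon desert reed" → head "reed" (specifically "desert reed"), modifier "lagoon".
"desert reed" → head "reed", modifier "desert".
So the structure is [[river [lagoon [desert reed]]] plough].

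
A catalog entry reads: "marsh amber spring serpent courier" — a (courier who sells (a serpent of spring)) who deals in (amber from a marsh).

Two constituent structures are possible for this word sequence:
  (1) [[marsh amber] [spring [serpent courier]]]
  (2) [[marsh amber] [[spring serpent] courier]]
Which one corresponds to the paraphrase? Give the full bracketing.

The paraphrase's head is the "courier" part ("spring serpent courier"); its modifier is "marsh amber".
That top-level split, carried through the inner groups, gives [[marsh amber] [[spring serpent] courier]].

[[marsh amber] [[spring serpent] courier]]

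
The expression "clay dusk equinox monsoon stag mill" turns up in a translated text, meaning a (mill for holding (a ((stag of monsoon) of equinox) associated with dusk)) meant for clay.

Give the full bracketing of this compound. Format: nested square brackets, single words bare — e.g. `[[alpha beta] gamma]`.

[clay [[dusk [equinox [monsoon stag]]] mill]]

Whole compound: head "mill" (specifically "dusk equinox monsoon stag mill"), modifier "clay".
"dusk equinox monsoon stag mill" → head "mill", modifier "dusk equinox monsoon stag".
"dusk equinox monsoon stag" → head "stag" (specifically "equinox monsoon stag"), modifier "dusk".
"equinox monsoon stag" → head "stag" (specifically "monsoon stag"), modifier "equinox".
"monsoon stag" → head "stag", modifier "monsoon".
Putting it together: [clay [[dusk [equinox [monsoon stag]]] mill]].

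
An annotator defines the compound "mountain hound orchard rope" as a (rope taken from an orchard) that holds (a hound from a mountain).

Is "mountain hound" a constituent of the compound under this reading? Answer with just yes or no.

yes

The paraphrase groups the words so that "mountain hound" is one unit: it corresponds to a single parenthesized sub-phrase.
The full structure is [[mountain hound] [orchard rope]], in which [mountain hound] is a constituent.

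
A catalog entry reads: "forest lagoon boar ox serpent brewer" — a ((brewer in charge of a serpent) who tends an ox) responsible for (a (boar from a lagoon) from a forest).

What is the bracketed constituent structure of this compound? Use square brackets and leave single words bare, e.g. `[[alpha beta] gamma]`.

[[forest [lagoon boar]] [ox [serpent brewer]]]

The outermost head in the paraphrase is "brewer" (specifically "ox serpent brewer"), modified by "forest lagoon boar".
Inside "forest lagoon boar": head "boar" (specifically "lagoon boar"), modifier "forest".
Inside "lagoon boar": head "boar", modifier "lagoon".
Inside "ox serpent brewer": head "brewer" (specifically "serpent brewer"), modifier "ox".
Inside "serpent brewer": head "brewer", modifier "serpent".
Putting it together: [[forest [lagoon boar]] [ox [serpent brewer]]].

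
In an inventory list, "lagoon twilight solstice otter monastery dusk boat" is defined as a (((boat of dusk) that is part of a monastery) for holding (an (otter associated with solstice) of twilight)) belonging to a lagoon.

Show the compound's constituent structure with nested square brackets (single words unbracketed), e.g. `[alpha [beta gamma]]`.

[lagoon [[twilight [solstice otter]] [monastery [dusk boat]]]]

At the top level: head "boat" (specifically "twilight solstice otter monastery dusk boat"); modifier "lagoon".
Within "twilight solstice otter monastery dusk boat", the head is "boat" (specifically "monastery dusk boat") and the modifier is "twilight solstice otter".
Within "twilight solstice otter", the head is "otter" (specifically "solstice otter") and the modifier is "twilight".
Within "solstice otter", the head is "otter" and the modifier is "solstice".
Within "monastery dusk boat", the head is "boat" (specifically "dusk boat") and the modifier is "monastery".
Within "dusk boat", the head is "boat" and the modifier is "dusk".
Putting it together: [lagoon [[twilight [solstice otter]] [monastery [dusk boat]]]].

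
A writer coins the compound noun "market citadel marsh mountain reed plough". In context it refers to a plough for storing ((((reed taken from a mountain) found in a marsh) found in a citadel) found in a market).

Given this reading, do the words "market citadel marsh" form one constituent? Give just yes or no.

no

The top-level split is [market citadel marsh mountain reed] [plough]; the full structure is [[market [citadel [marsh [mountain reed]]]] plough].
"market citadel marsh" straddles a constituent boundary, so it is not a single unit.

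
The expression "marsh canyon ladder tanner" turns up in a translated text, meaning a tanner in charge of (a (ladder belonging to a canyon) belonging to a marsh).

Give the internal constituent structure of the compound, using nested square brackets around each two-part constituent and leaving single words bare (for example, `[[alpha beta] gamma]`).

Overall it is a kind of tanner; the modifier is "marsh canyon ladder".
"marsh canyon ladder" → head "ladder" (specifically "canyon ladder"), modifier "marsh".
"canyon ladder" → head "ladder", modifier "canyon".
Putting it together: [[marsh [canyon ladder]] tanner].

[[marsh [canyon ladder]] tanner]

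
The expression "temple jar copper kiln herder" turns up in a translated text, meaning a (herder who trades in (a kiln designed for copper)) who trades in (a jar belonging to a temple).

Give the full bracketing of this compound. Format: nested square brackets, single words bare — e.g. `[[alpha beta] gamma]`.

The outermost head in the paraphrase is "herder" (specifically "copper kiln herder"), modified by "temple jar".
Inside "temple jar": head "jar", modifier "temple".
Inside "copper kiln herder": head "herder", modifier "copper kiln".
Inside "copper kiln": head "kiln", modifier "copper".
So the structure is [[temple jar] [[copper kiln] herder]].

[[temple jar] [[copper kiln] herder]]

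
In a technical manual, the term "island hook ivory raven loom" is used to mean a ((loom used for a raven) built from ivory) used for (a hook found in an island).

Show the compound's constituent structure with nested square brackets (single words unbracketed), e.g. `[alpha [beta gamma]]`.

[[island hook] [ivory [raven loom]]]

Whole compound: head "loom" (specifically "ivory raven loom"), modifier "island hook".
"island hook" → head "hook", modifier "island".
"ivory raven loom" → head "loom" (specifically "raven loom"), modifier "ivory".
"raven loom" → head "loom", modifier "raven".
So the structure is [[island hook] [ivory [raven loom]]].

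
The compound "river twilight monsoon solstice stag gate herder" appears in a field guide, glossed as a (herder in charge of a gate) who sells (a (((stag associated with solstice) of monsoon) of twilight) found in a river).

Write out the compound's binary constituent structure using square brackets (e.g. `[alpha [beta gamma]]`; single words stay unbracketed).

Overall it is a kind of herder (specifically "gate herder"); the modifier is "river twilight monsoon solstice stag".
Within "river twilight monsoon solstice stag", the head is "stag" (specifically "twilight monsoon solstice stag") and the modifier is "river".
Within "twilight monsoon solstice stag", the head is "stag" (specifically "monsoon solstice stag") and the modifier is "twilight".
Within "monsoon solstice stag", the head is "stag" (specifically "solstice stag") and the modifier is "monsoon".
Within "solstice stag", the head is "stag" and the modifier is "solstice".
Within "gate herder", the head is "herder" and the modifier is "gate".
Assembled: [[river [twilight [monsoon [solstice stag]]]] [gate herder]].

[[river [twilight [monsoon [solstice stag]]]] [gate herder]]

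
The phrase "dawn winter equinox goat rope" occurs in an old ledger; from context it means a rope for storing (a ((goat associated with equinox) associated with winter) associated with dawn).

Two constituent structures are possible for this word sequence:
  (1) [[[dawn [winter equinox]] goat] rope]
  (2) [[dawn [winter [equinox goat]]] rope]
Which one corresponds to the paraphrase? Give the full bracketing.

[[dawn [winter [equinox goat]]] rope]

The paraphrase's head is the "rope" part ("rope"); its modifier is "dawn winter equinox goat".
That top-level split, carried through the inner groups, gives [[dawn [winter [equinox goat]]] rope].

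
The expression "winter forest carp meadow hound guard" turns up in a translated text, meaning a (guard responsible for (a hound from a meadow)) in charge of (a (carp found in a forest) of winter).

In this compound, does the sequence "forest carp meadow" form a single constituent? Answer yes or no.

The top-level split is [winter forest carp] [meadow hound guard]; the full structure is [[winter [forest carp]] [[meadow hound] guard]].
"forest carp meadow" straddles a constituent boundary, so it is not a single unit.

no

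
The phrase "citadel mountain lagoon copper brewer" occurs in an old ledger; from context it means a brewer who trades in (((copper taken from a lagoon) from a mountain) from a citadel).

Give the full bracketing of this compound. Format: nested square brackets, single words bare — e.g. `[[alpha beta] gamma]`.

[[citadel [mountain [lagoon copper]]] brewer]

At the top level: head "brewer"; modifier "citadel mountain lagoon copper".
Inside "citadel mountain lagoon copper": head "copper" (specifically "mountain lagoon copper"), modifier "citadel".
Inside "mountain lagoon copper": head "copper" (specifically "lagoon copper"), modifier "mountain".
Inside "lagoon copper": head "copper", modifier "lagoon".
Assembled: [[citadel [mountain [lagoon copper]]] brewer].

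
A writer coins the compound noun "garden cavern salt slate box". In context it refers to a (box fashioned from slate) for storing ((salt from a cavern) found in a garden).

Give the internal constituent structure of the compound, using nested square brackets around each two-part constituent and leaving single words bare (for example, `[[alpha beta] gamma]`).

Whole compound: head "box" (specifically "slate box"), modifier "garden cavern salt".
Within "garden cavern salt", the head is "salt" (specifically "cavern salt") and the modifier is "garden".
Within "cavern salt", the head is "salt" and the modifier is "cavern".
Within "slate box", the head is "box" and the modifier is "slate".
Putting it together: [[garden [cavern salt]] [slate box]].

[[garden [cavern salt]] [slate box]]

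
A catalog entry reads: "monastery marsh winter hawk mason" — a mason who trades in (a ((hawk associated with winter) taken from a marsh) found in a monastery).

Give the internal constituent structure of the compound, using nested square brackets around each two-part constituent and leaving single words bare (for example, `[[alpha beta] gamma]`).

[[monastery [marsh [winter hawk]]] mason]

The outermost head in the paraphrase is "mason", modified by "monastery marsh winter hawk".
Within "monastery marsh winter hawk", the head is "hawk" (specifically "marsh winter hawk") and the modifier is "monastery".
Within "marsh winter hawk", the head is "hawk" (specifically "winter hawk") and the modifier is "marsh".
Within "winter hawk", the head is "hawk" and the modifier is "winter".
So the structure is [[monastery [marsh [winter hawk]]] mason].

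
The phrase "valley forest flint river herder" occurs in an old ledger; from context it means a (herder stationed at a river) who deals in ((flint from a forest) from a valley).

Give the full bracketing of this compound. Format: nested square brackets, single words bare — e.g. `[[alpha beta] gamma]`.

[[valley [forest flint]] [river herder]]

At the top level: head "herder" (specifically "river herder"); modifier "valley forest flint".
"valley forest flint" → head "flint" (specifically "forest flint"), modifier "valley".
"forest flint" → head "flint", modifier "forest".
"river herder" → head "herder", modifier "river".
So the structure is [[valley [forest flint]] [river herder]].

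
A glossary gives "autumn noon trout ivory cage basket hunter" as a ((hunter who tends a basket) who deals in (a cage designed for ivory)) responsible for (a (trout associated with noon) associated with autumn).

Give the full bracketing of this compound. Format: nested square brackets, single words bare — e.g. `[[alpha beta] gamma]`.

[[autumn [noon trout]] [[ivory cage] [basket hunter]]]

Whole compound: head "hunter" (specifically "ivory cage basket hunter"), modifier "autumn noon trout".
"autumn noon trout" → head "trout" (specifically "noon trout"), modifier "autumn".
"noon trout" → head "trout", modifier "noon".
"ivory cage basket hunter" → head "hunter" (specifically "basket hunter"), modifier "ivory cage".
"ivory cage" → head "cage", modifier "ivory".
"basket hunter" → head "hunter", modifier "basket".
So the structure is [[autumn [noon trout]] [[ivory cage] [basket hunter]]].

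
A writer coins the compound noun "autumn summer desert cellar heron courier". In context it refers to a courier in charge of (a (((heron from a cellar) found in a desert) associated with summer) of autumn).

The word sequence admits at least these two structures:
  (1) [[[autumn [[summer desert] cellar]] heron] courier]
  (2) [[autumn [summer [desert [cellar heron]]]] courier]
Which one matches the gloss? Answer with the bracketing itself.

The paraphrase's head is the "courier" part ("courier"); its modifier is "autumn summer desert cellar heron".
That top-level split, carried through the inner groups, gives [[autumn [summer [desert [cellar heron]]]] courier].

[[autumn [summer [desert [cellar heron]]]] courier]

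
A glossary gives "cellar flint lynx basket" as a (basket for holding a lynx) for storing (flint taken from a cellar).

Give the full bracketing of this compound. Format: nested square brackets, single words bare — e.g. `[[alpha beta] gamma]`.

[[cellar flint] [lynx basket]]

The outermost head in the paraphrase is "basket" (specifically "lynx basket"), modified by "cellar flint".
Within "cellar flint", the head is "flint" and the modifier is "cellar".
Within "lynx basket", the head is "basket" and the modifier is "lynx".
Putting it together: [[cellar flint] [lynx basket]].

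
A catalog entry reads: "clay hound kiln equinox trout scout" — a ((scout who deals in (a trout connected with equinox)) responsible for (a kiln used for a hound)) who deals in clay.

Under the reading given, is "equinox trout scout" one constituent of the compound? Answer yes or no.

yes

The paraphrase groups the words so that "equinox trout scout" is one unit: it corresponds to a single parenthesized sub-phrase.
The full structure is [clay [[hound kiln] [[equinox trout] scout]]], in which [equinox trout scout] is a constituent.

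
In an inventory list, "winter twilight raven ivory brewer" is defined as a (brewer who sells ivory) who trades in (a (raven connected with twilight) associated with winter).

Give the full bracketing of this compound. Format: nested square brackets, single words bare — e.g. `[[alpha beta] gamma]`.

At the top level: head "brewer" (specifically "ivory brewer"); modifier "winter twilight raven".
"winter twilight raven" → head "raven" (specifically "twilight raven"), modifier "winter".
"twilight raven" → head "raven", modifier "twilight".
"ivory brewer" → head "brewer", modifier "ivory".
Putting it together: [[winter [twilight raven]] [ivory brewer]].

[[winter [twilight raven]] [ivory brewer]]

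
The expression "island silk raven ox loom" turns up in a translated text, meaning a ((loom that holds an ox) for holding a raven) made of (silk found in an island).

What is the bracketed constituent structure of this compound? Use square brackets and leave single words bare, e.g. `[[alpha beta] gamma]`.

Overall it is a kind of loom (specifically "raven ox loom"); the modifier is "island silk".
Within "island silk", the head is "silk" and the modifier is "island".
Within "raven ox loom", the head is "loom" (specifically "ox loom") and the modifier is "raven".
Within "ox loom", the head is "loom" and the modifier is "ox".
So the structure is [[island silk] [raven [ox loom]]].

[[island silk] [raven [ox loom]]]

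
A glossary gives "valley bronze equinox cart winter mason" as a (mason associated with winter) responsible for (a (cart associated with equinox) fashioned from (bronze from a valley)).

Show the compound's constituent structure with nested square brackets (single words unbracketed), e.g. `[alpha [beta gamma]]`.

[[[valley bronze] [equinox cart]] [winter mason]]

Overall it is a kind of mason (specifically "winter mason"); the modifier is "valley bronze equinox cart".
Within "valley bronze equinox cart", the head is "cart" (specifically "equinox cart") and the modifier is "valley bronze".
Within "valley bronze", the head is "bronze" and the modifier is "valley".
Within "equinox cart", the head is "cart" and the modifier is "equinox".
Within "winter mason", the head is "mason" and the modifier is "winter".
Putting it together: [[[valley bronze] [equinox cart]] [winter mason]].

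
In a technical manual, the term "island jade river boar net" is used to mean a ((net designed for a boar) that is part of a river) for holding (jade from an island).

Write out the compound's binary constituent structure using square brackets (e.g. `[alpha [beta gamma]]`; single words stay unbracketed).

[[island jade] [river [boar net]]]

At the top level: head "net" (specifically "river boar net"); modifier "island jade".
Inside "island jade": head "jade", modifier "island".
Inside "river boar net": head "net" (specifically "boar net"), modifier "river".
Inside "boar net": head "net", modifier "boar".
Putting it together: [[island jade] [river [boar net]]].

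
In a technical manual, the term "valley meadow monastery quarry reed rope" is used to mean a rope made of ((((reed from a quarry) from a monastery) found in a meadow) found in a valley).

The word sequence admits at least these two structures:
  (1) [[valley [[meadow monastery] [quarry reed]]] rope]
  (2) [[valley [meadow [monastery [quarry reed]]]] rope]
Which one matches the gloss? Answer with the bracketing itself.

[[valley [meadow [monastery [quarry reed]]]] rope]

The paraphrase's head is the "rope" part ("rope"); its modifier is "valley meadow monastery quarry reed".
That top-level split, carried through the inner groups, gives [[valley [meadow [monastery [quarry reed]]]] rope].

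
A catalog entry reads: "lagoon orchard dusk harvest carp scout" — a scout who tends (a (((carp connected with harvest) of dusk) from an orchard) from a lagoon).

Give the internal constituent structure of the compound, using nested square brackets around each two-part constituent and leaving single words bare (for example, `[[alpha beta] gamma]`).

At the top level: head "scout"; modifier "lagoon orchard dusk harvest carp".
"lagoon orchard dusk harvest carp" → head "carp" (specifically "orchard dusk harvest carp"), modifier "lagoon".
"orchard dusk harvest carp" → head "carp" (specifically "dusk harvest carp"), modifier "orchard".
"dusk harvest carp" → head "carp" (specifically "harvest carp"), modifier "dusk".
"harvest carp" → head "carp", modifier "harvest".
Assembled: [[lagoon [orchard [dusk [harvest carp]]]] scout].

[[lagoon [orchard [dusk [harvest carp]]]] scout]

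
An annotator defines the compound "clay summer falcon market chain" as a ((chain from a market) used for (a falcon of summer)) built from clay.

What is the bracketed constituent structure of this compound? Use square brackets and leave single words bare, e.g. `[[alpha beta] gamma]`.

[clay [[summer falcon] [market chain]]]

Overall it is a kind of chain (specifically "summer falcon market chain"); the modifier is "clay".
Inside "summer falcon market chain": head "chain" (specifically "market chain"), modifier "summer falcon".
Inside "summer falcon": head "falcon", modifier "summer".
Inside "market chain": head "chain", modifier "market".
Assembled: [clay [[summer falcon] [market chain]]].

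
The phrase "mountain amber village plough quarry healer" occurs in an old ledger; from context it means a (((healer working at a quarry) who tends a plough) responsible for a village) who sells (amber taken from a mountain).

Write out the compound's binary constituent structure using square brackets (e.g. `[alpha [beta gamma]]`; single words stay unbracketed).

[[mountain amber] [village [plough [quarry healer]]]]

At the top level: head "healer" (specifically "village plough quarry healer"); modifier "mountain amber".
"mountain amber" → head "amber", modifier "mountain".
"village plough quarry healer" → head "healer" (specifically "plough quarry healer"), modifier "village".
"plough quarry healer" → head "healer" (specifically "quarry healer"), modifier "plough".
"quarry healer" → head "healer", modifier "quarry".
Putting it together: [[mountain amber] [village [plough [quarry healer]]]].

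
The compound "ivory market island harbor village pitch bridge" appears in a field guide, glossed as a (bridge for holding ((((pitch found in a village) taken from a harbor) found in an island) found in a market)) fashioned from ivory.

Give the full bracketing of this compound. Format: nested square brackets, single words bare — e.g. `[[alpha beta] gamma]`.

[ivory [[market [island [harbor [village pitch]]]] bridge]]

The outermost head in the paraphrase is "bridge" (specifically "market island harbor village pitch bridge"), modified by "ivory".
"market island harbor village pitch bridge" → head "bridge", modifier "market island harbor village pitch".
"market island harbor village pitch" → head "pitch" (specifically "island harbor village pitch"), modifier "market".
"island harbor village pitch" → head "pitch" (specifically "harbor village pitch"), modifier "island".
"harbor village pitch" → head "pitch" (specifically "village pitch"), modifier "harbor".
"village pitch" → head "pitch", modifier "village".
Putting it together: [ivory [[market [island [harbor [village pitch]]]] bridge]].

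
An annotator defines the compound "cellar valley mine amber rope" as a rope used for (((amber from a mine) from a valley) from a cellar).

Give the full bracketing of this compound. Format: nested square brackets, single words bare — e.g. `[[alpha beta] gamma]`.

[[cellar [valley [mine amber]]] rope]

At the top level: head "rope"; modifier "cellar valley mine amber".
Within "cellar valley mine amber", the head is "amber" (specifically "valley mine amber") and the modifier is "cellar".
Within "valley mine amber", the head is "amber" (specifically "mine amber") and the modifier is "valley".
Within "mine amber", the head is "amber" and the modifier is "mine".
Assembled: [[cellar [valley [mine amber]]] rope].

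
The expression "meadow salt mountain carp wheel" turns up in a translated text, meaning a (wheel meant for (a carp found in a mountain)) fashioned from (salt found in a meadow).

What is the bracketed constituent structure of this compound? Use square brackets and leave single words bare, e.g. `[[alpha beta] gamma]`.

[[meadow salt] [[mountain carp] wheel]]

Whole compound: head "wheel" (specifically "mountain carp wheel"), modifier "meadow salt".
"meadow salt" → head "salt", modifier "meadow".
"mountain carp wheel" → head "wheel", modifier "mountain carp".
"mountain carp" → head "carp", modifier "mountain".
Assembled: [[meadow salt] [[mountain carp] wheel]].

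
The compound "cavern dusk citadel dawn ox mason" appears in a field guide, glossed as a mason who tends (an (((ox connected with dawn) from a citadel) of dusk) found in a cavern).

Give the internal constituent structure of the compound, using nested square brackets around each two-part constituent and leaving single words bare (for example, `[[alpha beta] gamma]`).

The outermost head in the paraphrase is "mason", modified by "cavern dusk citadel dawn ox".
"cavern dusk citadel dawn ox" → head "ox" (specifically "dusk citadel dawn ox"), modifier "cavern".
"dusk citadel dawn ox" → head "ox" (specifically "citadel dawn ox"), modifier "dusk".
"citadel dawn ox" → head "ox" (specifically "dawn ox"), modifier "citadel".
"dawn ox" → head "ox", modifier "dawn".
So the structure is [[cavern [dusk [citadel [dawn ox]]]] mason].

[[cavern [dusk [citadel [dawn ox]]]] mason]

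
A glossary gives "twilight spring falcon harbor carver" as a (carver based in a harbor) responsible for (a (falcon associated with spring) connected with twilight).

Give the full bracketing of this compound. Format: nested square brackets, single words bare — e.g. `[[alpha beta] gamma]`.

Overall it is a kind of carver (specifically "harbor carver"); the modifier is "twilight spring falcon".
Within "twilight spring falcon", the head is "falcon" (specifically "spring falcon") and the modifier is "twilight".
Within "spring falcon", the head is "falcon" and the modifier is "spring".
Within "harbor carver", the head is "carver" and the modifier is "harbor".
Assembled: [[twilight [spring falcon]] [harbor carver]].

[[twilight [spring falcon]] [harbor carver]]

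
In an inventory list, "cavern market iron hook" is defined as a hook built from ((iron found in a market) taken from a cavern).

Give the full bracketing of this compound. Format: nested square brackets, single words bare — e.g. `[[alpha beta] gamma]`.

[[cavern [market iron]] hook]

At the top level: head "hook"; modifier "cavern market iron".
Within "cavern market iron", the head is "iron" (specifically "market iron") and the modifier is "cavern".
Within "market iron", the head is "iron" and the modifier is "market".
So the structure is [[cavern [market iron]] hook].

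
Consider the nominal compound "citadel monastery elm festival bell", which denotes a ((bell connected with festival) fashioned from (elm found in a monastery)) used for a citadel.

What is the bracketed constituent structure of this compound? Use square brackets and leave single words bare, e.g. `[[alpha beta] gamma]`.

[citadel [[monastery elm] [festival bell]]]

The outermost head in the paraphrase is "bell" (specifically "monastery elm festival bell"), modified by "citadel".
Inside "monastery elm festival bell": head "bell" (specifically "festival bell"), modifier "monastery elm".
Inside "monastery elm": head "elm", modifier "monastery".
Inside "festival bell": head "bell", modifier "festival".
Putting it together: [citadel [[monastery elm] [festival bell]]].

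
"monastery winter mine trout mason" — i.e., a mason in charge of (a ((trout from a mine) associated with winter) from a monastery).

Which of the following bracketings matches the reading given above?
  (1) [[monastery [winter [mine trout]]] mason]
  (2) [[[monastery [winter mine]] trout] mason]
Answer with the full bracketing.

[[monastery [winter [mine trout]]] mason]

The paraphrase's head is the "mason" part ("mason"); its modifier is "monastery winter mine trout".
That top-level split, carried through the inner groups, gives [[monastery [winter [mine trout]]] mason].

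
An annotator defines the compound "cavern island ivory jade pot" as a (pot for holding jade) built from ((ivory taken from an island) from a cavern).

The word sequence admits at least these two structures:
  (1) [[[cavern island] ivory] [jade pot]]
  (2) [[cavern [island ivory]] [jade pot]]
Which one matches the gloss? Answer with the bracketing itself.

The paraphrase's head is the "pot" part ("jade pot"); its modifier is "cavern island ivory".
That top-level split, carried through the inner groups, gives [[cavern [island ivory]] [jade pot]].

[[cavern [island ivory]] [jade pot]]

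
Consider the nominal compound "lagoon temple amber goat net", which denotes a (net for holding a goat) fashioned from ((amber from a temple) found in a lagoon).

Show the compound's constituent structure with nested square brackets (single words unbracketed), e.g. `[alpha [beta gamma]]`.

Overall it is a kind of net (specifically "goat net"); the modifier is "lagoon temple amber".
Within "lagoon temple amber", the head is "amber" (specifically "temple amber") and the modifier is "lagoon".
Within "temple amber", the head is "amber" and the modifier is "temple".
Within "goat net", the head is "net" and the modifier is "goat".
So the structure is [[lagoon [temple amber]] [goat net]].

[[lagoon [temple amber]] [goat net]]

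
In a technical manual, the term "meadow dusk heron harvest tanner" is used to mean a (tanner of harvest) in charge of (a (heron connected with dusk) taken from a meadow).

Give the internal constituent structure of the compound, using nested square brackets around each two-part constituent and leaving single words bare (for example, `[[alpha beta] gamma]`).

Whole compound: head "tanner" (specifically "harvest tanner"), modifier "meadow dusk heron".
"meadow dusk heron" → head "heron" (specifically "dusk heron"), modifier "meadow".
"dusk heron" → head "heron", modifier "dusk".
"harvest tanner" → head "tanner", modifier "harvest".
So the structure is [[meadow [dusk heron]] [harvest tanner]].

[[meadow [dusk heron]] [harvest tanner]]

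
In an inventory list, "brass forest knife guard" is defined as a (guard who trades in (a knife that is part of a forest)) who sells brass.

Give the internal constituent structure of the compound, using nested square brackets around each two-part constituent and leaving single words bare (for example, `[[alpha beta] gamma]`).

[brass [[forest knife] guard]]

Overall it is a kind of guard (specifically "forest knife guard"); the modifier is "brass".
Inside "forest knife guard": head "guard", modifier "forest knife".
Inside "forest knife": head "knife", modifier "forest".
So the structure is [brass [[forest knife] guard]].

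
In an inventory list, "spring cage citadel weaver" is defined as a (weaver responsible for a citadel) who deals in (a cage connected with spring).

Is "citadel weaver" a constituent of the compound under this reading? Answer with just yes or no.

The paraphrase groups the words so that "citadel weaver" is one unit: it corresponds to a single parenthesized sub-phrase.
The full structure is [[spring cage] [citadel weaver]], in which [citadel weaver] is a constituent.

yes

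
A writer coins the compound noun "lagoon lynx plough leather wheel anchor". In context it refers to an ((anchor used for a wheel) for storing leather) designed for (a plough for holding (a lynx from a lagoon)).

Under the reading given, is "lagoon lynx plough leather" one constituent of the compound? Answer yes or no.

no

The top-level split is [lagoon lynx plough] [leather wheel anchor]; the full structure is [[[lagoon lynx] plough] [leather [wheel anchor]]].
"lagoon lynx plough leather" straddles a constituent boundary, so it is not a single unit.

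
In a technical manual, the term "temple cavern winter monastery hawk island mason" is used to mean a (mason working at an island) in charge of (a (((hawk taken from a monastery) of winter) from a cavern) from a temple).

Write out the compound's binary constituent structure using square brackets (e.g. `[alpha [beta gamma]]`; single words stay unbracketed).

At the top level: head "mason" (specifically "island mason"); modifier "temple cavern winter monastery hawk".
"temple cavern winter monastery hawk" → head "hawk" (specifically "cavern winter monastery hawk"), modifier "temple".
"cavern winter monastery hawk" → head "hawk" (specifically "winter monastery hawk"), modifier "cavern".
"winter monastery hawk" → head "hawk" (specifically "monastery hawk"), modifier "winter".
"monastery hawk" → head "hawk", modifier "monastery".
"island mason" → head "mason", modifier "island".
So the structure is [[temple [cavern [winter [monastery hawk]]]] [island mason]].

[[temple [cavern [winter [monastery hawk]]]] [island mason]]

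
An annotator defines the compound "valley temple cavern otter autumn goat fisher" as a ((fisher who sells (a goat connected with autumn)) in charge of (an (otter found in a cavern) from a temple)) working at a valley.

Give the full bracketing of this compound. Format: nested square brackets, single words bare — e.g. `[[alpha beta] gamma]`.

At the top level: head "fisher" (specifically "temple cavern otter autumn goat fisher"); modifier "valley".
"temple cavern otter autumn goat fisher" → head "fisher" (specifically "autumn goat fisher"), modifier "temple cavern otter".
"temple cavern otter" → head "otter" (specifically "cavern otter"), modifier "temple".
"cavern otter" → head "otter", modifier "cavern".
"autumn goat fisher" → head "fisher", modifier "autumn goat".
"autumn goat" → head "goat", modifier "autumn".
Putting it together: [valley [[temple [cavern otter]] [[autumn goat] fisher]]].

[valley [[temple [cavern otter]] [[autumn goat] fisher]]]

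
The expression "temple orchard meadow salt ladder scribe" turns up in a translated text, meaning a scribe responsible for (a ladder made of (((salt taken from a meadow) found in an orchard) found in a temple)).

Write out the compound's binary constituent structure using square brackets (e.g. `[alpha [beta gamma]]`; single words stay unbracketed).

Overall it is a kind of scribe; the modifier is "temple orchard meadow salt ladder".
"temple orchard meadow salt ladder" → head "ladder", modifier "temple orchard meadow salt".
"temple orchard meadow salt" → head "salt" (specifically "orchard meadow salt"), modifier "temple".
"orchard meadow salt" → head "salt" (specifically "meadow salt"), modifier "orchard".
"meadow salt" → head "salt", modifier "meadow".
Putting it together: [[[temple [orchard [meadow salt]]] ladder] scribe].

[[[temple [orchard [meadow salt]]] ladder] scribe]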